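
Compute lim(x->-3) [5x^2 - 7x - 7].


Since polynomials are continuous, we use direct substitution.
lim(x->-3) of 5x^2 - 7x - 7
= 5 * (-3)^2 - 7 * (-3) - 7
= 45 + 21 - 7
= 59

59


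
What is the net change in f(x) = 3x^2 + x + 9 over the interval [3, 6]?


Net change = f(b) - f(a)
f(x) = 3x^2 + x + 9
Compute f(6):
f(6) = 3 * 6^2 + 1 * 6 + 9
= 108 + 6 + 9
= 123
Compute f(3):
f(3) = 3 * 3^2 + 1 * 3 + 9
= 27 + 3 + 9
= 39
Net change = 123 - 39 = 84

84


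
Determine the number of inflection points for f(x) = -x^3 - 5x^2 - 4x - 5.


Inflection points occur where f''(x) = 0 and concavity changes.
f(x) = -x^3 - 5x^2 - 4x - 5
f'(x) = -3x^2 - 10x - 4
f''(x) = -6x - 10
Set f''(x) = 0:
-6x - 10 = 0
x = 10 / (-6) = -5/3
Since f''(x) is linear (degree 1), it changes sign at this point.
Therefore there is exactly 1 inflection point.

1


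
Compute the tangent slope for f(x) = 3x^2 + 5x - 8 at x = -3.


The slope of the tangent line equals f'(x) at the point.
f(x) = 3x^2 + 5x - 8
f'(x) = 6x + 5
At x = -3:
f'(-3) = 6 * (-3) + 5
= -18 + 5
= -13

-13


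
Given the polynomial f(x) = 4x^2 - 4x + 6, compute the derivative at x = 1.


Differentiate term by term using power and sum rules:
f(x) = 4x^2 - 4x + 6
f'(x) = 8x - 4
Substitute x = 1:
f'(1) = 8 * 1 - 4
= 8 - 4
= 4

4


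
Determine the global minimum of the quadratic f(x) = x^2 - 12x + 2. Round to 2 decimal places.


For a quadratic f(x) = ax^2 + bx + c with a > 0, the minimum is at the vertex.
Vertex x-coordinate: x = -b/(2a)
x = -(-12) / (2 * 1)
x = 12/2 = 6
Substitute back to find the minimum value:
f(6) = 1 * 6^2 - 12 * 6 + 2
= 36 - 72 + 2
= -34 = -34.00

-34.00


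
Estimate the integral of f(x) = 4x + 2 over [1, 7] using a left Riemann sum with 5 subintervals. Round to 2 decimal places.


Left Riemann sum uses left endpoints of each subinterval.
Interval: [1, 7], n = 5
dx = (7 - 1) / 5 = 6/5
Left endpoints: [1, 11/5, 17/5, 23/5, 29/5]
f values: [6, 54/5, 78/5, 102/5, 126/5]
Sum = dx * (sum of f values)
= 6/5 * 78
= 468/5 = 93.60

93.60


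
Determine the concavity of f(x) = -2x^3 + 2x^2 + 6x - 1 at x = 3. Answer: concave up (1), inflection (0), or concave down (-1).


Concavity is determined by the sign of f''(x).
f(x) = -2x^3 + 2x^2 + 6x - 1
f'(x) = -6x^2 + 4x + 6
f''(x) = -12x + 4
f''(3) = -12 * 3 + 4
= -36 + 4
= -32
Since f''(3) < 0, the function is concave down (-1)

-1


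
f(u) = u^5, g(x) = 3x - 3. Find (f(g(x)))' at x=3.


Using the chain rule: (f(g(x)))' = f'(g(x)) * g'(x)
First, find g(3):
g(3) = 3 * 3 - 3 = 6
Next, f'(u) = 5u^4
And g'(x) = 3
So f'(g(3)) * g'(3)
= 5 * 6^4 * 3
= 5 * 1296 * 3
= 19440

19440


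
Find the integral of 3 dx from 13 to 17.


The integral of a constant k over [a, b] equals k * (b - a).
integral from 13 to 17 of 3 dx
= 3 * (17 - 13)
= 3 * 4
= 12

12


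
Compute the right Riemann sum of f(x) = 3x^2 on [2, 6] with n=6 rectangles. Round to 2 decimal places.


Right Riemann sum uses right endpoints of each subinterval.
Interval: [2, 6], n = 6
dx = (6 - 2) / 6 = 2/3
Right endpoints: [8/3, 10/3, 4, 14/3, 16/3, 6]
f values: [64/3, 100/3, 48, 196/3, 256/3, 108]
Sum = dx * (sum of f values)
= 2/3 * 1084/3
= 2168/9 ≈ 240.89

240.89


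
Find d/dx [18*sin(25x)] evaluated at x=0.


Apply the chain rule to differentiate 18*sin(25x):
d/dx [18*sin(25x)]
= 18 * cos(25x) * d/dx(25x)
= 18 * 25 * cos(25x)
= 450 * cos(25x)
Evaluate at x = 0:
= 450 * cos(0)
= 450 * 1
= 450

450


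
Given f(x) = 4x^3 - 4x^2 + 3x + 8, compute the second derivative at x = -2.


First derivative:
f'(x) = 12x^2 - 8x + 3
Second derivative:
f''(x) = 24x - 8
Substitute x = -2:
f''(-2) = 24 * (-2) - 8
= -48 - 8
= -56

-56


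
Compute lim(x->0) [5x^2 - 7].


Since polynomials are continuous, we use direct substitution.
lim(x->0) of 5x^2 - 7
= 5 * 0^2 + 0 * 0 - 7
= 0 + 0 - 7
= -7

-7


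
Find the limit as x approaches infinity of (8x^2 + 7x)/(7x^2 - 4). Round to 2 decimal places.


For limits at infinity with equal-degree polynomials,
we compare leading coefficients.
Numerator leading term: 8x^2
Denominator leading term: 7x^2
Divide both by x^2:
lim = (8 + 7/x) / (7 - 4/x^2)
As x -> infinity, the 1/x and 1/x^2 terms vanish:
= 8/7 ≈ 1.14

1.14


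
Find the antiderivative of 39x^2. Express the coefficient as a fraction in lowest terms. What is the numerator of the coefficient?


Apply the power rule for integration:
integral of ax^n dx = a/(n+1) * x^(n+1) + C
integral of 39x^2 dx
= 39/3 * x^3 + C
= 13 * x^3 + C
The coefficient in lowest terms is 13 = 13/1, so its numerator is 13

13


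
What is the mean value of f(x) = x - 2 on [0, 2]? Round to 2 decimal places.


Average value = 1/(b-a) * integral from a to b of f(x) dx
First compute the integral of x - 2:
F(x) = (1/2)x^2 - 2x
F(2) = 1/2 * 4 - 2 * 2 = -2
F(0) = 1/2 * 0 - 2 * 0 = 0
Integral = -2 - 0 = -2
Average = (-2) / (2 - 0) = (-2) / 2
= -1 = -1.00

-1.00


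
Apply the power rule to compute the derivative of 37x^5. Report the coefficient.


We apply the power rule: d/dx [ax^n] = a*n * x^(n-1)
d/dx [37x^5]
= 37 * 5 * x^(5-1)
= 185x^4
The coefficient is 185

185


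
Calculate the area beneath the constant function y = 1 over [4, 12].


The area under a constant function y = 1 is a rectangle.
Width = 12 - 4 = 8
Height = 1
Area = width * height
= 8 * 1
= 8

8


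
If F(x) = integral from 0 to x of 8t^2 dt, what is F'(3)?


By the Fundamental Theorem of Calculus (Part 1):
If F(x) = integral from 0 to x of f(t) dt, then F'(x) = f(x)
Here f(t) = 8t^2
So F'(x) = 8x^2
Evaluate at x = 3:
F'(3) = 8 * 3^2
= 8 * 9
= 72

72


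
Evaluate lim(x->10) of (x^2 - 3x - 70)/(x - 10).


Direct substitution gives 0/0, so we factor the numerator.
Factor: (x^2 - 3x - 70) = (x - 10)(x + 7)
Cancel the common factor (x - 10):
(x^2 - 3x - 70)/(x - 10) = (x + 7)
Now substitute x = 10:
= (10) - (-7) = 17

17


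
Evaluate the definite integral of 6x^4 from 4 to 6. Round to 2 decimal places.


Find the antiderivative of 6x^4:
F(x) = 6/5 * x^5
Apply the Fundamental Theorem of Calculus:
F(6) - F(4)
= 6/5 * 6^5 - 6/5 * 4^5
= 6/5 * (7776 - 1024)
= 6/5 * 6752
= 40512/5 = 8102.40

8102.40


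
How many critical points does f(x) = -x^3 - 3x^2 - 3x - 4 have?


Find where f'(x) = 0:
f(x) = -x^3 - 3x^2 - 3x - 4
f'(x) = -3x^2 - 6x - 3
This is a quadratic in x. Use the discriminant to count real roots.
Discriminant = (-6)^2 - 4 * (-3) * (-3)
= 36 - 36
= 0
Since discriminant = 0, f'(x) = 0 has exactly 1 real solution.
Number of critical points: 1

1


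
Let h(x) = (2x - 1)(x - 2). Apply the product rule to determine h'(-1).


Let u(x) = 2x - 1 and v(x) = x - 2
u'(x) = 2
v'(x) = 1
Product rule: h'(x) = u'(x)*v(x) + u(x)*v'(x)
= 2 * (x - 2) + (2x - 1) * 1
At x = -1:
u(-1) = 2 * (-1) - 1 = -3
v(-1) = 1 * (-1) - 2 = -3
h'(-1) = 2 * (-3) + (-3) * 1
= -6 - 3
= -9

-9


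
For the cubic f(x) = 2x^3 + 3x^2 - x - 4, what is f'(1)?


Differentiate f(x) = 2x^3 + 3x^2 - x - 4 term by term:
f'(x) = 6x^2 + 6x - 1
Substitute x = 1:
f'(1) = 6 * 1^2 + 6 * 1 - 1
= 6 + 6 - 1
= 11

11


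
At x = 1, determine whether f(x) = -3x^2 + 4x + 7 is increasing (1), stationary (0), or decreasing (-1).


Compute f'(x) to determine behavior:
f'(x) = -6x + 4
f'(1) = -6 * 1 + 4
= -6 + 4
= -2
Since f'(1) < 0, the function is decreasing (-1)

-1


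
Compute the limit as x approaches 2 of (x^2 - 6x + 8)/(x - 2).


Direct substitution gives 0/0, so we factor the numerator.
Factor: (x^2 - 6x + 8) = (x - 2)(x - 4)
Cancel the common factor (x - 2):
(x^2 - 6x + 8)/(x - 2) = (x - 4)
Now substitute x = 2:
= (2) - (4) = -2

-2


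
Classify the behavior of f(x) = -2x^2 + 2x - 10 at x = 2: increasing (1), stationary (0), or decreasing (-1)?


Compute f'(x) to determine behavior:
f'(x) = -4x + 2
f'(2) = -4 * 2 + 2
= -8 + 2
= -6
Since f'(2) < 0, the function is decreasing (-1)

-1


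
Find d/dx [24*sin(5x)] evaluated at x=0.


Apply the chain rule to differentiate 24*sin(5x):
d/dx [24*sin(5x)]
= 24 * cos(5x) * d/dx(5x)
= 24 * 5 * cos(5x)
= 120 * cos(5x)
Evaluate at x = 0:
= 120 * cos(0)
= 120 * 1
= 120

120


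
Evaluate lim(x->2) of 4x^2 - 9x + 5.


Since polynomials are continuous, we use direct substitution.
lim(x->2) of 4x^2 - 9x + 5
= 4 * 2^2 - 9 * 2 + 5
= 16 - 18 + 5
= 3

3


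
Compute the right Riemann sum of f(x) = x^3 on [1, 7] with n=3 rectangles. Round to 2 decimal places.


Right Riemann sum uses right endpoints of each subinterval.
Interval: [1, 7], n = 3
dx = (7 - 1) / 3 = 2
Right endpoints: [3, 5, 7]
f values: [27, 125, 343]
Sum = dx * (sum of f values)
= 2 * 495
= 990 = 990.00

990.00


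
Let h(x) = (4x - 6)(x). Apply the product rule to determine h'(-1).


Let u(x) = 4x - 6 and v(x) = x
u'(x) = 4
v'(x) = 1
Product rule: h'(x) = u'(x)*v(x) + u(x)*v'(x)
= 4 * (x) + (4x - 6) * 1
At x = -1:
u(-1) = 4 * (-1) - 6 = -10
v(-1) = 1 * (-1) + 0 = -1
h'(-1) = 4 * (-1) + (-10) * 1
= -4 - 10
= -14

-14


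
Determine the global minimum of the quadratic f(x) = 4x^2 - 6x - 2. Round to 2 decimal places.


For a quadratic f(x) = ax^2 + bx + c with a > 0, the minimum is at the vertex.
Vertex x-coordinate: x = -b/(2a)
x = -(-6) / (2 * 4)
x = 6/8 = 3/4
Substitute back to find the minimum value:
f(3/4) = 4 * (3/4)^2 - 6 * (3/4) - 2
= 9/4 - 9/2 - 2
= -17/4 = -4.25

-4.25


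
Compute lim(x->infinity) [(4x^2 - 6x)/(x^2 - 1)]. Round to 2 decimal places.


For limits at infinity with equal-degree polynomials,
we compare leading coefficients.
Numerator leading term: 4x^2
Denominator leading term: x^2
Divide both by x^2:
lim = (4 - 6/x) / (1 - 1/x^2)
As x -> infinity, the 1/x and 1/x^2 terms vanish:
= 4/1 = 4 = 4.00

4.00


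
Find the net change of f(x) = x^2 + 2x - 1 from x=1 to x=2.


Net change = f(b) - f(a)
f(x) = x^2 + 2x - 1
Compute f(2):
f(2) = 1 * 2^2 + 2 * 2 - 1
= 4 + 4 - 1
= 7
Compute f(1):
f(1) = 1 * 1^2 + 2 * 1 - 1
= 1 + 2 - 1
= 2
Net change = 7 - 2 = 5

5


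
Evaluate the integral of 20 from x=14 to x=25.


The integral of a constant k over [a, b] equals k * (b - a).
integral from 14 to 25 of 20 dx
= 20 * (25 - 14)
= 20 * 11
= 220

220


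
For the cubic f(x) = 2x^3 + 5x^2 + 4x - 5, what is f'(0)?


Differentiate f(x) = 2x^3 + 5x^2 + 4x - 5 term by term:
f'(x) = 6x^2 + 10x + 4
Substitute x = 0:
f'(0) = 6 * 0^2 + 10 * 0 + 4
= 0 + 0 + 4
= 4

4


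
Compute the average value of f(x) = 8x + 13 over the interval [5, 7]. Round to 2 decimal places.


Average value = 1/(b-a) * integral from a to b of f(x) dx
First compute the integral of 8x + 13:
F(x) = 4x^2 + 13x
F(7) = 4 * 49 + 13 * 7 = 287
F(5) = 4 * 25 + 13 * 5 = 165
Integral = 287 - 165 = 122
Average = 122 / (7 - 5) = 122 / 2
= 61 = 61.00

61.00


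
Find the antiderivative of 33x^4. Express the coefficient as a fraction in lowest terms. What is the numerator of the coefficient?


Apply the power rule for integration:
integral of ax^n dx = a/(n+1) * x^(n+1) + C
integral of 33x^4 dx
= 33/5 * x^5 + C
The coefficient in lowest terms is 33/5, and its numerator is 33

33


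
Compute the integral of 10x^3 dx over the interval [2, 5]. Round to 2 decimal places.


Find the antiderivative of 10x^3:
F(x) = 10/4 * x^4
Apply the Fundamental Theorem of Calculus:
F(5) - F(2)
= 10/4 * 5^4 - 10/4 * 2^4
= 10/4 * (625 - 16)
= 10/4 * 609
= 3045/2 = 1522.50

1522.50


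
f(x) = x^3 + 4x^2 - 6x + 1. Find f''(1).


First derivative:
f'(x) = 3x^2 + 8x - 6
Second derivative:
f''(x) = 6x + 8
Substitute x = 1:
f''(1) = 6 * 1 + 8
= 6 + 8
= 14

14


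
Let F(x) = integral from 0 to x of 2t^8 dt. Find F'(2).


By the Fundamental Theorem of Calculus (Part 1):
If F(x) = integral from 0 to x of f(t) dt, then F'(x) = f(x)
Here f(t) = 2t^8
So F'(x) = 2x^8
Evaluate at x = 2:
F'(2) = 2 * 2^8
= 2 * 256
= 512

512


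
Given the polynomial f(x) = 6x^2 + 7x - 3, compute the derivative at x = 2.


Differentiate term by term using power and sum rules:
f(x) = 6x^2 + 7x - 3
f'(x) = 12x + 7
Substitute x = 2:
f'(2) = 12 * 2 + 7
= 24 + 7
= 31

31


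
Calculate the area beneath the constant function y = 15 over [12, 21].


The area under a constant function y = 15 is a rectangle.
Width = 21 - 12 = 9
Height = 15
Area = width * height
= 9 * 15
= 135

135


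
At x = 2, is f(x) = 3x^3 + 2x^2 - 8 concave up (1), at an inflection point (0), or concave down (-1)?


Concavity is determined by the sign of f''(x).
f(x) = 3x^3 + 2x^2 - 8
f'(x) = 9x^2 + 4x
f''(x) = 18x + 4
f''(2) = 18 * 2 + 4
= 36 + 4
= 40
Since f''(2) > 0, the function is concave up (1)

1


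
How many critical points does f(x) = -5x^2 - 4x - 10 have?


Find where f'(x) = 0:
f'(x) = -10x - 4
Set f'(x) = 0:
-10x - 4 = 0
x = 4 / (-10) = -2/5
This is a linear equation in x, so there is exactly one solution.
Number of critical points: 1

1


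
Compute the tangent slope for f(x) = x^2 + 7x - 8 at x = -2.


The slope of the tangent line equals f'(x) at the point.
f(x) = x^2 + 7x - 8
f'(x) = 2x + 7
At x = -2:
f'(-2) = 2 * (-2) + 7
= -4 + 7
= 3

3


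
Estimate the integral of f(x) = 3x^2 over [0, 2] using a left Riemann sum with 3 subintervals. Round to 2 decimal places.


Left Riemann sum uses left endpoints of each subinterval.
Interval: [0, 2], n = 3
dx = (2 - 0) / 3 = 2/3
Left endpoints: [0, 2/3, 4/3]
f values: [0, 4/3, 16/3]
Sum = dx * (sum of f values)
= 2/3 * 20/3
= 40/9 ≈ 4.44

4.44


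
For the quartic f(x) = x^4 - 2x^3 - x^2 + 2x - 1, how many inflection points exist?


Inflection points occur where f''(x) = 0 and concavity changes.
f(x) = x^4 - 2x^3 - x^2 + 2x - 1
f'(x) = 4x^3 - 6x^2 - 2x + 2
f''(x) = 12x^2 - 12x - 2
This is a quadratic in x. Use the discriminant to count real roots.
Discriminant = (-12)^2 - 4 * 12 * (-2)
= 144 - (-96)
= 240
Since discriminant > 0, f''(x) = 0 has 2 distinct real solutions.
A quadratic with two distinct real roots changes sign at each root, so concavity changes at both.
Number of inflection points: 2

2


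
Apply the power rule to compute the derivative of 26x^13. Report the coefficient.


We apply the power rule: d/dx [ax^n] = a*n * x^(n-1)
d/dx [26x^13]
= 26 * 13 * x^(13-1)
= 338x^12
The coefficient is 338

338


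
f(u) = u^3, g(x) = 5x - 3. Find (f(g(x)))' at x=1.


Using the chain rule: (f(g(x)))' = f'(g(x)) * g'(x)
First, find g(1):
g(1) = 5 * 1 - 3 = 2
Next, f'(u) = 3u^2
And g'(x) = 5
So f'(g(1)) * g'(1)
= 3 * 2^2 * 5
= 3 * 4 * 5
= 60

60


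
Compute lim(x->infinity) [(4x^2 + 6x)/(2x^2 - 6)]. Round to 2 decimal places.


For limits at infinity with equal-degree polynomials,
we compare leading coefficients.
Numerator leading term: 4x^2
Denominator leading term: 2x^2
Divide both by x^2:
lim = (4 + 6/x) / (2 - 6/x^2)
As x -> infinity, the 1/x and 1/x^2 terms vanish:
= 4/2 = 2 = 2.00

2.00


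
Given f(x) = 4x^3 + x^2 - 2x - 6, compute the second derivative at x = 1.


First derivative:
f'(x) = 12x^2 + 2x - 2
Second derivative:
f''(x) = 24x + 2
Substitute x = 1:
f''(1) = 24 * 1 + 2
= 24 + 2
= 26

26


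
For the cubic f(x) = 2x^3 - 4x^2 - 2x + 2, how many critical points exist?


Find where f'(x) = 0:
f(x) = 2x^3 - 4x^2 - 2x + 2
f'(x) = 6x^2 - 8x - 2
This is a quadratic in x. Use the discriminant to count real roots.
Discriminant = (-8)^2 - 4 * 6 * (-2)
= 64 - (-48)
= 112
Since discriminant > 0, f'(x) = 0 has 2 real solutions.
Number of critical points: 2

2


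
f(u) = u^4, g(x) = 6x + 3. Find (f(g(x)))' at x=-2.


Using the chain rule: (f(g(x)))' = f'(g(x)) * g'(x)
First, find g(-2):
g(-2) = 6 * (-2) + 3 = -9
Next, f'(u) = 4u^3
And g'(x) = 6
So f'(g(-2)) * g'(-2)
= 4 * (-9)^3 * 6
= 4 * (-729) * 6
= -17496

-17496


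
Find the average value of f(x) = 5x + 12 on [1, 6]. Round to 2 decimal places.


Average value = 1/(b-a) * integral from a to b of f(x) dx
First compute the integral of 5x + 12:
F(x) = (5/2)x^2 + 12x
F(6) = 5/2 * 36 + 12 * 6 = 162
F(1) = 5/2 * 1 + 12 * 1 = 29/2
Integral = 162 - 29/2 = 295/2
Average = (295/2) / (6 - 1) = (295/2) / 5
= 59/2 = 29.50

29.50


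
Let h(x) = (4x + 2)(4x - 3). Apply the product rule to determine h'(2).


Let u(x) = 4x + 2 and v(x) = 4x - 3
u'(x) = 4
v'(x) = 4
Product rule: h'(x) = u'(x)*v(x) + u(x)*v'(x)
= 4 * (4x - 3) + (4x + 2) * 4
At x = 2:
u(2) = 4 * 2 + 2 = 10
v(2) = 4 * 2 - 3 = 5
h'(2) = 4 * 5 + 10 * 4
= 20 + 40
= 60

60


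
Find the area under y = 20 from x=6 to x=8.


The area under a constant function y = 20 is a rectangle.
Width = 8 - 6 = 2
Height = 20
Area = width * height
= 2 * 20
= 40

40


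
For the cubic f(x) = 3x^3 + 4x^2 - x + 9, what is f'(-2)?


Differentiate f(x) = 3x^3 + 4x^2 - x + 9 term by term:
f'(x) = 9x^2 + 8x - 1
Substitute x = -2:
f'(-2) = 9 * (-2)^2 + 8 * (-2) - 1
= 36 - 16 - 1
= 19

19


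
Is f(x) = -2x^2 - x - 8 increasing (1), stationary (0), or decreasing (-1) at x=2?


Compute f'(x) to determine behavior:
f'(x) = -4x - 1
f'(2) = -4 * 2 - 1
= -8 - 1
= -9
Since f'(2) < 0, the function is decreasing (-1)

-1


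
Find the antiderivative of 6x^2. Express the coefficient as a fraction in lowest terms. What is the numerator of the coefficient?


Apply the power rule for integration:
integral of ax^n dx = a/(n+1) * x^(n+1) + C
integral of 6x^2 dx
= 6/3 * x^3 + C
= 2 * x^3 + C
The coefficient in lowest terms is 2 = 2/1, so its numerator is 2

2


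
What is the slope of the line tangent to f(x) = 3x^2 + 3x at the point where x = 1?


The slope of the tangent line equals f'(x) at the point.
f(x) = 3x^2 + 3x
f'(x) = 6x + 3
At x = 1:
f'(1) = 6 * 1 + 3
= 6 + 3
= 9

9


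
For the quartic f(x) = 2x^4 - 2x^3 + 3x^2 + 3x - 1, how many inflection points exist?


Inflection points occur where f''(x) = 0 and concavity changes.
f(x) = 2x^4 - 2x^3 + 3x^2 + 3x - 1
f'(x) = 8x^3 - 6x^2 + 6x + 3
f''(x) = 24x^2 - 12x + 6
This is a quadratic in x. Use the discriminant to count real roots.
Discriminant = (-12)^2 - 4 * 24 * 6
= 144 - 576
= -432
Since discriminant < 0, f''(x) = 0 has no real solutions.
Number of inflection points: 0

0


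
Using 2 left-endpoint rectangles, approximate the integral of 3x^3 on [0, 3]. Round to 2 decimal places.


Left Riemann sum uses left endpoints of each subinterval.
Interval: [0, 3], n = 2
dx = (3 - 0) / 2 = 3/2
Left endpoints: [0, 3/2]
f values: [0, 81/8]
Sum = dx * (sum of f values)
= 3/2 * 81/8
= 243/16 ≈ 15.19

15.19


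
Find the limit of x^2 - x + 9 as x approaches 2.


Since polynomials are continuous, we use direct substitution.
lim(x->2) of x^2 - x + 9
= 1 * 2^2 - 1 * 2 + 9
= 4 - 2 + 9
= 11

11


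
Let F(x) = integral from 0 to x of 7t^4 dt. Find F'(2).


By the Fundamental Theorem of Calculus (Part 1):
If F(x) = integral from 0 to x of f(t) dt, then F'(x) = f(x)
Here f(t) = 7t^4
So F'(x) = 7x^4
Evaluate at x = 2:
F'(2) = 7 * 2^4
= 7 * 16
= 112

112


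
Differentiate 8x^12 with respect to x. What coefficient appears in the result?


We apply the power rule: d/dx [ax^n] = a*n * x^(n-1)
d/dx [8x^12]
= 8 * 12 * x^(12-1)
= 96x^11
The coefficient is 96

96


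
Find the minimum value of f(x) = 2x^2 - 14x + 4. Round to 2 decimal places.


For a quadratic f(x) = ax^2 + bx + c with a > 0, the minimum is at the vertex.
Vertex x-coordinate: x = -b/(2a)
x = -(-14) / (2 * 2)
x = 14/4 = 7/2
Substitute back to find the minimum value:
f(7/2) = 2 * (7/2)^2 - 14 * (7/2) + 4
= 49/2 - 49 + 4
= -41/2 = -20.50

-20.50


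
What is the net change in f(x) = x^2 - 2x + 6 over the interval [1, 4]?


Net change = f(b) - f(a)
f(x) = x^2 - 2x + 6
Compute f(4):
f(4) = 1 * 4^2 - 2 * 4 + 6
= 16 - 8 + 6
= 14
Compute f(1):
f(1) = 1 * 1^2 - 2 * 1 + 6
= 1 - 2 + 6
= 5
Net change = 14 - 5 = 9

9


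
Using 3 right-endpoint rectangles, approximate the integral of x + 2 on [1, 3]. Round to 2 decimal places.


Right Riemann sum uses right endpoints of each subinterval.
Interval: [1, 3], n = 3
dx = (3 - 1) / 3 = 2/3
Right endpoints: [5/3, 7/3, 3]
f values: [11/3, 13/3, 5]
Sum = dx * (sum of f values)
= 2/3 * 13
= 26/3 ≈ 8.67

8.67


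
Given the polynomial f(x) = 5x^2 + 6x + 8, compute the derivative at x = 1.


Differentiate term by term using power and sum rules:
f(x) = 5x^2 + 6x + 8
f'(x) = 10x + 6
Substitute x = 1:
f'(1) = 10 * 1 + 6
= 10 + 6
= 16

16


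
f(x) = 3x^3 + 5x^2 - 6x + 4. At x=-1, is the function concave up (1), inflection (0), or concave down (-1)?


Concavity is determined by the sign of f''(x).
f(x) = 3x^3 + 5x^2 - 6x + 4
f'(x) = 9x^2 + 10x - 6
f''(x) = 18x + 10
f''(-1) = 18 * (-1) + 10
= -18 + 10
= -8
Since f''(-1) < 0, the function is concave down (-1)

-1


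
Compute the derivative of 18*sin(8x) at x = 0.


Apply the chain rule to differentiate 18*sin(8x):
d/dx [18*sin(8x)]
= 18 * cos(8x) * d/dx(8x)
= 18 * 8 * cos(8x)
= 144 * cos(8x)
Evaluate at x = 0:
= 144 * cos(0)
= 144 * 1
= 144

144


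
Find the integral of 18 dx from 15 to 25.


The integral of a constant k over [a, b] equals k * (b - a).
integral from 15 to 25 of 18 dx
= 18 * (25 - 15)
= 18 * 10
= 180

180


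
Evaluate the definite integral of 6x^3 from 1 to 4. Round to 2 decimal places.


Find the antiderivative of 6x^3:
F(x) = 6/4 * x^4
Apply the Fundamental Theorem of Calculus:
F(4) - F(1)
= 6/4 * 4^4 - 6/4 * 1^4
= 6/4 * (256 - 1)
= 6/4 * 255
= 765/2 = 382.50

382.50


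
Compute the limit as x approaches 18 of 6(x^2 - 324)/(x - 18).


Direct substitution gives 0/0, so we factor the numerator.
Factor: 6(x^2 - 324) = 6 * (x - 18)(x + 18)
Cancel the common factor (x - 18):
6(x^2 - 324)/(x - 18) = 6 * (x + 18)
Now substitute x = 18:
= 6 * (18 + 18) = 216

216


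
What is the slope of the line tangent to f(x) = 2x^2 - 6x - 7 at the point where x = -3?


The slope of the tangent line equals f'(x) at the point.
f(x) = 2x^2 - 6x - 7
f'(x) = 4x - 6
At x = -3:
f'(-3) = 4 * (-3) - 6
= -12 - 6
= -18

-18


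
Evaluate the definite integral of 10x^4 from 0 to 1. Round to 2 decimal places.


Find the antiderivative of 10x^4:
F(x) = 10/5 * x^5
Apply the Fundamental Theorem of Calculus:
F(1) - F(0)
= 10/5 * 1^5 - 10/5 * 0^5
= 10/5 * (1 - 0)
= 10/5 * 1
= 2 = 2.00

2.00


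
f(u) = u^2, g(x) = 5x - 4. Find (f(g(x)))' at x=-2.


Using the chain rule: (f(g(x)))' = f'(g(x)) * g'(x)
First, find g(-2):
g(-2) = 5 * (-2) - 4 = -14
Next, f'(u) = 2u
And g'(x) = 5
So f'(g(-2)) * g'(-2)
= 2 * (-14) * 5
= -140

-140


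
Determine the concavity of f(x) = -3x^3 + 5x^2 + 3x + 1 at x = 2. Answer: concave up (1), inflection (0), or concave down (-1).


Concavity is determined by the sign of f''(x).
f(x) = -3x^3 + 5x^2 + 3x + 1
f'(x) = -9x^2 + 10x + 3
f''(x) = -18x + 10
f''(2) = -18 * 2 + 10
= -36 + 10
= -26
Since f''(2) < 0, the function is concave down (-1)

-1


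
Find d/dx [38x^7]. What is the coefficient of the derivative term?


We apply the power rule: d/dx [ax^n] = a*n * x^(n-1)
d/dx [38x^7]
= 38 * 7 * x^(7-1)
= 266x^6
The coefficient is 266

266


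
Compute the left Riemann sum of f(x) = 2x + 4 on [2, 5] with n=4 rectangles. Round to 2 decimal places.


Left Riemann sum uses left endpoints of each subinterval.
Interval: [2, 5], n = 4
dx = (5 - 2) / 4 = 3/4
Left endpoints: [2, 11/4, 7/2, 17/4]
f values: [8, 19/2, 11, 25/2]
Sum = dx * (sum of f values)
= 3/4 * 41
= 123/4 = 30.75

30.75


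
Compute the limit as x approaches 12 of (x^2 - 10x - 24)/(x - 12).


Direct substitution gives 0/0, so we factor the numerator.
Factor: (x^2 - 10x - 24) = (x - 12)(x + 2)
Cancel the common factor (x - 12):
(x^2 - 10x - 24)/(x - 12) = (x + 2)
Now substitute x = 12:
= (12) - (-2) = 14

14


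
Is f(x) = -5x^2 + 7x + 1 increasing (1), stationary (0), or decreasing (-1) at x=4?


Compute f'(x) to determine behavior:
f'(x) = -10x + 7
f'(4) = -10 * 4 + 7
= -40 + 7
= -33
Since f'(4) < 0, the function is decreasing (-1)

-1


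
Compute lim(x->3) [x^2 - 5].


Since polynomials are continuous, we use direct substitution.
lim(x->3) of x^2 - 5
= 1 * 3^2 + 0 * 3 - 5
= 9 + 0 - 5
= 4

4


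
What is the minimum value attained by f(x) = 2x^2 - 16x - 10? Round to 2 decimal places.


For a quadratic f(x) = ax^2 + bx + c with a > 0, the minimum is at the vertex.
Vertex x-coordinate: x = -b/(2a)
x = -(-16) / (2 * 2)
x = 16/4 = 4
Substitute back to find the minimum value:
f(4) = 2 * 4^2 - 16 * 4 - 10
= 32 - 64 - 10
= -42 = -42.00

-42.00


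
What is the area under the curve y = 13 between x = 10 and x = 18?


The area under a constant function y = 13 is a rectangle.
Width = 18 - 10 = 8
Height = 13
Area = width * height
= 8 * 13
= 104

104


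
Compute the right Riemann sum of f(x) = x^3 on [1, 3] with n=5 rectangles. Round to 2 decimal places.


Right Riemann sum uses right endpoints of each subinterval.
Interval: [1, 3], n = 5
dx = (3 - 1) / 5 = 2/5
Right endpoints: [7/5, 9/5, 11/5, 13/5, 3]
f values: [343/125, 729/125, 1331/125, 2197/125, 27]
Sum = dx * (sum of f values)
= 2/5 * 319/5
= 638/25 = 25.52

25.52


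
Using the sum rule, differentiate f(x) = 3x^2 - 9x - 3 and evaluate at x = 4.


Differentiate term by term using power and sum rules:
f(x) = 3x^2 - 9x - 3
f'(x) = 6x - 9
Substitute x = 4:
f'(4) = 6 * 4 - 9
= 24 - 9
= 15

15


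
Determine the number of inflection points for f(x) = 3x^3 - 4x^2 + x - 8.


Inflection points occur where f''(x) = 0 and concavity changes.
f(x) = 3x^3 - 4x^2 + x - 8
f'(x) = 9x^2 - 8x + 1
f''(x) = 18x - 8
Set f''(x) = 0:
18x - 8 = 0
x = 8 / 18 = 4/9
Since f''(x) is linear (degree 1), it changes sign at this point.
Therefore there is exactly 1 inflection point.

1


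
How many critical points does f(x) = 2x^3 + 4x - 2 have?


Find where f'(x) = 0:
f(x) = 2x^3 + 4x - 2
f'(x) = 6x^2 + 4
This is a quadratic in x. Use the discriminant to count real roots.
Discriminant = (0)^2 - 4 * 6 * 4
= 0 - 96
= -96
Since discriminant < 0, f'(x) = 0 has no real solutions.
Number of critical points: 0

0


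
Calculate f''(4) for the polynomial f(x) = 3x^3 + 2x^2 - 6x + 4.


First derivative:
f'(x) = 9x^2 + 4x - 6
Second derivative:
f''(x) = 18x + 4
Substitute x = 4:
f''(4) = 18 * 4 + 4
= 72 + 4
= 76

76


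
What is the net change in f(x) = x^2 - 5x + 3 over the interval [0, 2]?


Net change = f(b) - f(a)
f(x) = x^2 - 5x + 3
Compute f(2):
f(2) = 1 * 2^2 - 5 * 2 + 3
= 4 - 10 + 3
= -3
Compute f(0):
f(0) = 1 * 0^2 - 5 * 0 + 3
= 0 + 0 + 3
= 3
Net change = -3 - 3 = -6

-6


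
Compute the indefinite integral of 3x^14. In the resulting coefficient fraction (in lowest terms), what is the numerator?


Apply the power rule for integration:
integral of ax^n dx = a/(n+1) * x^(n+1) + C
integral of 3x^14 dx
= 3/15 * x^15 + C
= 1/5 * x^15 + C
The coefficient in lowest terms is 1/5, and its numerator is 1

1


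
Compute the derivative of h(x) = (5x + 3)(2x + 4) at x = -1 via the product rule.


Let u(x) = 5x + 3 and v(x) = 2x + 4
u'(x) = 5
v'(x) = 2
Product rule: h'(x) = u'(x)*v(x) + u(x)*v'(x)
= 5 * (2x + 4) + (5x + 3) * 2
At x = -1:
u(-1) = 5 * (-1) + 3 = -2
v(-1) = 2 * (-1) + 4 = 2
h'(-1) = 5 * 2 + (-2) * 2
= 10 - 4
= 6

6


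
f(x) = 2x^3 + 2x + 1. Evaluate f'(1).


Differentiate f(x) = 2x^3 + 2x + 1 term by term:
f'(x) = 6x^2 + 2
Substitute x = 1:
f'(1) = 6 * 1^2 + 0 * 1 + 2
= 6 + 0 + 2
= 8

8


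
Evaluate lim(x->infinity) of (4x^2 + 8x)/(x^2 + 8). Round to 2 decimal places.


For limits at infinity with equal-degree polynomials,
we compare leading coefficients.
Numerator leading term: 4x^2
Denominator leading term: x^2
Divide both by x^2:
lim = (4 + 8/x) / (1 + 8/x^2)
As x -> infinity, the 1/x and 1/x^2 terms vanish:
= 4/1 = 4 = 4.00

4.00


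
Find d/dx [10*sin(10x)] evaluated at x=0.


Apply the chain rule to differentiate 10*sin(10x):
d/dx [10*sin(10x)]
= 10 * cos(10x) * d/dx(10x)
= 10 * 10 * cos(10x)
= 100 * cos(10x)
Evaluate at x = 0:
= 100 * cos(0)
= 100 * 1
= 100

100


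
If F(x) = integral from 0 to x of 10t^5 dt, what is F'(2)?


By the Fundamental Theorem of Calculus (Part 1):
If F(x) = integral from 0 to x of f(t) dt, then F'(x) = f(x)
Here f(t) = 10t^5
So F'(x) = 10x^5
Evaluate at x = 2:
F'(2) = 10 * 2^5
= 10 * 32
= 320

320


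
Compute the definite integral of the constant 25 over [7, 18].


The integral of a constant k over [a, b] equals k * (b - a).
integral from 7 to 18 of 25 dx
= 25 * (18 - 7)
= 25 * 11
= 275

275


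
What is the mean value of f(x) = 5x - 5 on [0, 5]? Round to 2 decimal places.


Average value = 1/(b-a) * integral from a to b of f(x) dx
First compute the integral of 5x - 5:
F(x) = (5/2)x^2 - 5x
F(5) = 5/2 * 25 - 5 * 5 = 75/2
F(0) = 5/2 * 0 - 5 * 0 = 0
Integral = 75/2 - 0 = 75/2
Average = (75/2) / (5 - 0) = (75/2) / 5
= 15/2 = 7.50

7.50


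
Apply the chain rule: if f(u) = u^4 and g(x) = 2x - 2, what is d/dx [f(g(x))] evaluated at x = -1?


Using the chain rule: (f(g(x)))' = f'(g(x)) * g'(x)
First, find g(-1):
g(-1) = 2 * (-1) - 2 = -4
Next, f'(u) = 4u^3
And g'(x) = 2
So f'(g(-1)) * g'(-1)
= 4 * (-4)^3 * 2
= 4 * (-64) * 2
= -512

-512


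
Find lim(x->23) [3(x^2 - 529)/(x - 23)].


Direct substitution gives 0/0, so we factor the numerator.
Factor: 3(x^2 - 529) = 3 * (x - 23)(x + 23)
Cancel the common factor (x - 23):
3(x^2 - 529)/(x - 23) = 3 * (x + 23)
Now substitute x = 23:
= 3 * (23 + 23) = 138

138


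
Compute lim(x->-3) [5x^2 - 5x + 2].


Since polynomials are continuous, we use direct substitution.
lim(x->-3) of 5x^2 - 5x + 2
= 5 * (-3)^2 - 5 * (-3) + 2
= 45 + 15 + 2
= 62

62


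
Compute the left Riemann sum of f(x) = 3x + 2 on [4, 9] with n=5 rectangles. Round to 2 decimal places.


Left Riemann sum uses left endpoints of each subinterval.
Interval: [4, 9], n = 5
dx = (9 - 4) / 5 = 1
Left endpoints: [4, 5, 6, 7, 8]
f values: [14, 17, 20, 23, 26]
Sum = dx * (sum of f values)
= 1 * 100
= 100 = 100.00

100.00


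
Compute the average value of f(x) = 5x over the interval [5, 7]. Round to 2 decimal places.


Average value = 1/(b-a) * integral from a to b of f(x) dx
First compute the integral of 5x:
F(x) = (5/2)x^2
F(7) = 5/2 * 49 + 0 * 7 = 245/2
F(5) = 5/2 * 25 + 0 * 5 = 125/2
Integral = 245/2 - 125/2 = 60
Average = 60 / (7 - 5) = 60 / 2
= 30 = 30.00

30.00


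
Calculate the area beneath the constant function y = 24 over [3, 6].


The area under a constant function y = 24 is a rectangle.
Width = 6 - 3 = 3
Height = 24
Area = width * height
= 3 * 24
= 72

72


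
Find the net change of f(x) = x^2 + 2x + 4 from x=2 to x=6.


Net change = f(b) - f(a)
f(x) = x^2 + 2x + 4
Compute f(6):
f(6) = 1 * 6^2 + 2 * 6 + 4
= 36 + 12 + 4
= 52
Compute f(2):
f(2) = 1 * 2^2 + 2 * 2 + 4
= 4 + 4 + 4
= 12
Net change = 52 - 12 = 40

40


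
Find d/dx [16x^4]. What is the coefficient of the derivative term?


We apply the power rule: d/dx [ax^n] = a*n * x^(n-1)
d/dx [16x^4]
= 16 * 4 * x^(4-1)
= 64x^3
The coefficient is 64

64


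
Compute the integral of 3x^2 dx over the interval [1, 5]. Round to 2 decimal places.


Find the antiderivative of 3x^2:
F(x) = 3/3 * x^3
Apply the Fundamental Theorem of Calculus:
F(5) - F(1)
= 3/3 * 5^3 - 3/3 * 1^3
= 3/3 * (125 - 1)
= 3/3 * 124
= 124 = 124.00

124.00


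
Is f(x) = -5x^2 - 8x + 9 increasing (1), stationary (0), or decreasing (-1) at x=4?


Compute f'(x) to determine behavior:
f'(x) = -10x - 8
f'(4) = -10 * 4 - 8
= -40 - 8
= -48
Since f'(4) < 0, the function is decreasing (-1)

-1


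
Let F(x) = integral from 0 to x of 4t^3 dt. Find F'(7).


By the Fundamental Theorem of Calculus (Part 1):
If F(x) = integral from 0 to x of f(t) dt, then F'(x) = f(x)
Here f(t) = 4t^3
So F'(x) = 4x^3
Evaluate at x = 7:
F'(7) = 4 * 7^3
= 4 * 343
= 1372

1372


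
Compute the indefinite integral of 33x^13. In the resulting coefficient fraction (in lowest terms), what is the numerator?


Apply the power rule for integration:
integral of ax^n dx = a/(n+1) * x^(n+1) + C
integral of 33x^13 dx
= 33/14 * x^14 + C
The coefficient in lowest terms is 33/14, and its numerator is 33

33


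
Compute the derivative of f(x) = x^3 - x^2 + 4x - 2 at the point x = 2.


Differentiate f(x) = x^3 - x^2 + 4x - 2 term by term:
f'(x) = 3x^2 - 2x + 4
Substitute x = 2:
f'(2) = 3 * 2^2 - 2 * 2 + 4
= 12 - 4 + 4
= 12

12


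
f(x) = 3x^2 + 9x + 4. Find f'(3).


Differentiate term by term using power and sum rules:
f(x) = 3x^2 + 9x + 4
f'(x) = 6x + 9
Substitute x = 3:
f'(3) = 6 * 3 + 9
= 18 + 9
= 27

27


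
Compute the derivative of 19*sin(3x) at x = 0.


Apply the chain rule to differentiate 19*sin(3x):
d/dx [19*sin(3x)]
= 19 * cos(3x) * d/dx(3x)
= 19 * 3 * cos(3x)
= 57 * cos(3x)
Evaluate at x = 0:
= 57 * cos(0)
= 57 * 1
= 57

57


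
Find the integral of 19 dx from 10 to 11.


The integral of a constant k over [a, b] equals k * (b - a).
integral from 10 to 11 of 19 dx
= 19 * (11 - 10)
= 19 * 1
= 19

19


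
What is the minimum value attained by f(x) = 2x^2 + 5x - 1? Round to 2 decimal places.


For a quadratic f(x) = ax^2 + bx + c with a > 0, the minimum is at the vertex.
Vertex x-coordinate: x = -b/(2a)
x = -(5) / (2 * 2)
x = -5/4
Substitute back to find the minimum value:
f(-5/4) = 2 * (-5/4)^2 + 5 * (-5/4) - 1
= 25/8 - 25/4 - 1
= -33/8 ≈ -4.13

-4.13


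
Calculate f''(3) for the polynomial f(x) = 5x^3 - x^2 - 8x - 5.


First derivative:
f'(x) = 15x^2 - 2x - 8
Second derivative:
f''(x) = 30x - 2
Substitute x = 3:
f''(3) = 30 * 3 - 2
= 90 - 2
= 88

88


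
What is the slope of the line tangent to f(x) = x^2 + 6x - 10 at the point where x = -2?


The slope of the tangent line equals f'(x) at the point.
f(x) = x^2 + 6x - 10
f'(x) = 2x + 6
At x = -2:
f'(-2) = 2 * (-2) + 6
= -4 + 6
= 2

2


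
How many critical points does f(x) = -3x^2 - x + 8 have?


Find where f'(x) = 0:
f'(x) = -6x - 1
Set f'(x) = 0:
-6x - 1 = 0
x = 1 / (-6) = -1/6
This is a linear equation in x, so there is exactly one solution.
Number of critical points: 1

1


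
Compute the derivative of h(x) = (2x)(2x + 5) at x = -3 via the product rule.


Let u(x) = 2x and v(x) = 2x + 5
u'(x) = 2
v'(x) = 2
Product rule: h'(x) = u'(x)*v(x) + u(x)*v'(x)
= 2 * (2x + 5) + (2x) * 2
At x = -3:
u(-3) = 2 * (-3) + 0 = -6
v(-3) = 2 * (-3) + 5 = -1
h'(-3) = 2 * (-1) + (-6) * 2
= -2 - 12
= -14

-14


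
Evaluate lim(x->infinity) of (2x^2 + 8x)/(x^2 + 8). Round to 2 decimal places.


For limits at infinity with equal-degree polynomials,
we compare leading coefficients.
Numerator leading term: 2x^2
Denominator leading term: x^2
Divide both by x^2:
lim = (2 + 8/x) / (1 + 8/x^2)
As x -> infinity, the 1/x and 1/x^2 terms vanish:
= 2/1 = 2 = 2.00

2.00


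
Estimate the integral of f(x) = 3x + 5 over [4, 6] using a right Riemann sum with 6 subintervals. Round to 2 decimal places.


Right Riemann sum uses right endpoints of each subinterval.
Interval: [4, 6], n = 6
dx = (6 - 4) / 6 = 1/3
Right endpoints: [13/3, 14/3, 5, 16/3, 17/3, 6]
f values: [18, 19, 20, 21, 22, 23]
Sum = dx * (sum of f values)
= 1/3 * 123
= 41 = 41.00

41.00


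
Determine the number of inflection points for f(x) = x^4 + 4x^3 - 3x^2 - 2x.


Inflection points occur where f''(x) = 0 and concavity changes.
f(x) = x^4 + 4x^3 - 3x^2 - 2x
f'(x) = 4x^3 + 12x^2 - 6x - 2
f''(x) = 12x^2 + 24x - 6
This is a quadratic in x. Use the discriminant to count real roots.
Discriminant = (24)^2 - 4 * 12 * (-6)
= 576 - (-288)
= 864
Since discriminant > 0, f''(x) = 0 has 2 distinct real solutions.
A quadratic with two distinct real roots changes sign at each root, so concavity changes at both.
Number of inflection points: 2

2


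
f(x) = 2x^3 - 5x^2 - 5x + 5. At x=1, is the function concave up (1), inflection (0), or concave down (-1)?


Concavity is determined by the sign of f''(x).
f(x) = 2x^3 - 5x^2 - 5x + 5
f'(x) = 6x^2 - 10x - 5
f''(x) = 12x - 10
f''(1) = 12 * 1 - 10
= 12 - 10
= 2
Since f''(1) > 0, the function is concave up (1)

1


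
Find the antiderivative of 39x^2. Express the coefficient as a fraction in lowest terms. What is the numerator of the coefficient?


Apply the power rule for integration:
integral of ax^n dx = a/(n+1) * x^(n+1) + C
integral of 39x^2 dx
= 39/3 * x^3 + C
= 13 * x^3 + C
The coefficient in lowest terms is 13 = 13/1, so its numerator is 13

13


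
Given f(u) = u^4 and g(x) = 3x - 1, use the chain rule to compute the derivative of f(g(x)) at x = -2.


Using the chain rule: (f(g(x)))' = f'(g(x)) * g'(x)
First, find g(-2):
g(-2) = 3 * (-2) - 1 = -7
Next, f'(u) = 4u^3
And g'(x) = 3
So f'(g(-2)) * g'(-2)
= 4 * (-7)^3 * 3
= 4 * (-343) * 3
= -4116

-4116


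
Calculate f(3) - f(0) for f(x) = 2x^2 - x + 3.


Net change = f(b) - f(a)
f(x) = 2x^2 - x + 3
Compute f(3):
f(3) = 2 * 3^2 - 1 * 3 + 3
= 18 - 3 + 3
= 18
Compute f(0):
f(0) = 2 * 0^2 - 1 * 0 + 3
= 0 + 0 + 3
= 3
Net change = 18 - 3 = 15

15


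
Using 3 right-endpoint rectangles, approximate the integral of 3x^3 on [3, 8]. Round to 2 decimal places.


Right Riemann sum uses right endpoints of each subinterval.
Interval: [3, 8], n = 3
dx = (8 - 3) / 3 = 5/3
Right endpoints: [14/3, 19/3, 8]
f values: [2744/9, 6859/9, 1536]
Sum = dx * (sum of f values)
= 5/3 * 2603
= 13015/3 ≈ 4338.33

4338.33


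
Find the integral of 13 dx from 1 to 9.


The integral of a constant k over [a, b] equals k * (b - a).
integral from 1 to 9 of 13 dx
= 13 * (9 - 1)
= 13 * 8
= 104

104


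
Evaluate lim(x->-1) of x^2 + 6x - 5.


Since polynomials are continuous, we use direct substitution.
lim(x->-1) of x^2 + 6x - 5
= 1 * (-1)^2 + 6 * (-1) - 5
= 1 - 6 - 5
= -10

-10


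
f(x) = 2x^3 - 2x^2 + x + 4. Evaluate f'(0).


Differentiate f(x) = 2x^3 - 2x^2 + x + 4 term by term:
f'(x) = 6x^2 - 4x + 1
Substitute x = 0:
f'(0) = 6 * 0^2 - 4 * 0 + 1
= 0 + 0 + 1
= 1

1


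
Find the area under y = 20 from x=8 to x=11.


The area under a constant function y = 20 is a rectangle.
Width = 11 - 8 = 3
Height = 20
Area = width * height
= 3 * 20
= 60

60


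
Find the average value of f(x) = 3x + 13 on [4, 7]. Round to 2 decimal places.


Average value = 1/(b-a) * integral from a to b of f(x) dx
First compute the integral of 3x + 13:
F(x) = (3/2)x^2 + 13x
F(7) = 3/2 * 49 + 13 * 7 = 329/2
F(4) = 3/2 * 16 + 13 * 4 = 76
Integral = 329/2 - 76 = 177/2
Average = (177/2) / (7 - 4) = (177/2) / 3
= 59/2 = 29.50

29.50


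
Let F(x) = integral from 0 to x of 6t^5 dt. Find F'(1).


By the Fundamental Theorem of Calculus (Part 1):
If F(x) = integral from 0 to x of f(t) dt, then F'(x) = f(x)
Here f(t) = 6t^5
So F'(x) = 6x^5
Evaluate at x = 1:
F'(1) = 6 * 1^5
= 6 * 1
= 6

6


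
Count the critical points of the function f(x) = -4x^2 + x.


Find where f'(x) = 0:
f'(x) = -8x + 1
Set f'(x) = 0:
-8x + 1 = 0
x = -1 / (-8) = 1/8
This is a linear equation in x, so there is exactly one solution.
Number of critical points: 1

1


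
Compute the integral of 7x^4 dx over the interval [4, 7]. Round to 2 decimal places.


Find the antiderivative of 7x^4:
F(x) = 7/5 * x^5
Apply the Fundamental Theorem of Calculus:
F(7) - F(4)
= 7/5 * 7^5 - 7/5 * 4^5
= 7/5 * (16807 - 1024)
= 7/5 * 15783
= 110481/5 = 22096.20

22096.20


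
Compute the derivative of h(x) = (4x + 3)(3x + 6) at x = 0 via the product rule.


Let u(x) = 4x + 3 and v(x) = 3x + 6
u'(x) = 4
v'(x) = 3
Product rule: h'(x) = u'(x)*v(x) + u(x)*v'(x)
= 4 * (3x + 6) + (4x + 3) * 3
At x = 0:
u(0) = 4 * 0 + 3 = 3
v(0) = 3 * 0 + 6 = 6
h'(0) = 4 * 6 + 3 * 3
= 24 + 9
= 33

33


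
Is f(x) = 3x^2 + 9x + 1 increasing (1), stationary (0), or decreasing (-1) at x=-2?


Compute f'(x) to determine behavior:
f'(x) = 6x + 9
f'(-2) = 6 * (-2) + 9
= -12 + 9
= -3
Since f'(-2) < 0, the function is decreasing (-1)

-1


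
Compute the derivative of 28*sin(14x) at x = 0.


Apply the chain rule to differentiate 28*sin(14x):
d/dx [28*sin(14x)]
= 28 * cos(14x) * d/dx(14x)
= 28 * 14 * cos(14x)
= 392 * cos(14x)
Evaluate at x = 0:
= 392 * cos(0)
= 392 * 1
= 392

392


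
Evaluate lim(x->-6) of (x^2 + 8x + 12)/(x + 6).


Direct substitution gives 0/0, so we factor the numerator.
Factor: (x^2 + 8x + 12) = (x + 6)(x + 2)
Cancel the common factor (x + 6):
(x^2 + 8x + 12)/(x + 6) = (x + 2)
Now substitute x = -6:
= (-6) - (-2) = -4

-4
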